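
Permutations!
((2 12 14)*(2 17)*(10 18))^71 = [0, 1, 17, 3, 4, 5, 6, 7, 8, 9, 18, 11, 2, 13, 12, 15, 16, 14, 10] = (2 17 14 12)(10 18)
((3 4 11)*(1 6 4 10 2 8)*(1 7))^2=(1 4 3 2 7 6 11 10 8)=[0, 4, 7, 2, 3, 5, 11, 6, 1, 9, 8, 10]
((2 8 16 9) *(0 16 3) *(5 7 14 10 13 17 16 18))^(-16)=(0 2 17 14 18 8 16 10 5 3 9 13 7)=[2, 1, 17, 9, 4, 3, 6, 0, 16, 13, 5, 11, 12, 7, 18, 15, 10, 14, 8]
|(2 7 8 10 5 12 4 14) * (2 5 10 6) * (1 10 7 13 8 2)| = |(1 10 7 2 13 8 6)(4 14 5 12)| = 28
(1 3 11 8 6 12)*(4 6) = (1 3 11 8 4 6 12) = [0, 3, 2, 11, 6, 5, 12, 7, 4, 9, 10, 8, 1]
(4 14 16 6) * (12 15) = (4 14 16 6)(12 15) = [0, 1, 2, 3, 14, 5, 4, 7, 8, 9, 10, 11, 15, 13, 16, 12, 6]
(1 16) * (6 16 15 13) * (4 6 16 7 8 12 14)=(1 15 13 16)(4 6 7 8 12 14)=[0, 15, 2, 3, 6, 5, 7, 8, 12, 9, 10, 11, 14, 16, 4, 13, 1]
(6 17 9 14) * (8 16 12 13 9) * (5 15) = (5 15)(6 17 8 16 12 13 9 14) = [0, 1, 2, 3, 4, 15, 17, 7, 16, 14, 10, 11, 13, 9, 6, 5, 12, 8]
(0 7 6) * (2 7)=(0 2 7 6)=[2, 1, 7, 3, 4, 5, 0, 6]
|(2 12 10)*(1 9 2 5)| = |(1 9 2 12 10 5)| = 6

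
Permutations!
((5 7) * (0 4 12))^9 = [0, 1, 2, 3, 4, 7, 6, 5, 8, 9, 10, 11, 12] = (12)(5 7)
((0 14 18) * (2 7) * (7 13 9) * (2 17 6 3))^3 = (18)(2 7 3 9 6 13 17) = [0, 1, 7, 9, 4, 5, 13, 3, 8, 6, 10, 11, 12, 17, 14, 15, 16, 2, 18]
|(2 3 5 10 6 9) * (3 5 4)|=|(2 5 10 6 9)(3 4)|=10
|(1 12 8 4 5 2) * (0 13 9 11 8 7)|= 11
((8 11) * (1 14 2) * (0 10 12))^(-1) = (0 12 10)(1 2 14)(8 11) = [12, 2, 14, 3, 4, 5, 6, 7, 11, 9, 0, 8, 10, 13, 1]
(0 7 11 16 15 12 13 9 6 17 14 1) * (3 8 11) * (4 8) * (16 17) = (0 7 3 4 8 11 17 14 1)(6 16 15 12 13 9) = [7, 0, 2, 4, 8, 5, 16, 3, 11, 6, 10, 17, 13, 9, 1, 12, 15, 14]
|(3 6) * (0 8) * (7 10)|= 2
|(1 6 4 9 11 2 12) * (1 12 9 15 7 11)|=|(1 6 4 15 7 11 2 9)|=8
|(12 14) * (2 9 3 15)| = 4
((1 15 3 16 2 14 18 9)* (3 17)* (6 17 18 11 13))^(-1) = (1 9 18 15)(2 16 3 17 6 13 11 14) = [0, 9, 16, 17, 4, 5, 13, 7, 8, 18, 10, 14, 12, 11, 2, 1, 3, 6, 15]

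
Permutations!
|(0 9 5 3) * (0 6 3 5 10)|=6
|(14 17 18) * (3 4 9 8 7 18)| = |(3 4 9 8 7 18 14 17)| = 8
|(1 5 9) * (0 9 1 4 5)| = 5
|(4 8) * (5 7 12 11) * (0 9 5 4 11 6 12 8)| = |(0 9 5 7 8 11 4)(6 12)| = 14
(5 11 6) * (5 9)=(5 11 6 9)=[0, 1, 2, 3, 4, 11, 9, 7, 8, 5, 10, 6]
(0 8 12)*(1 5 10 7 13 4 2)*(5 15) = (0 8 12)(1 15 5 10 7 13 4 2) = [8, 15, 1, 3, 2, 10, 6, 13, 12, 9, 7, 11, 0, 4, 14, 5]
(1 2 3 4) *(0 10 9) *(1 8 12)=(0 10 9)(1 2 3 4 8 12)=[10, 2, 3, 4, 8, 5, 6, 7, 12, 0, 9, 11, 1]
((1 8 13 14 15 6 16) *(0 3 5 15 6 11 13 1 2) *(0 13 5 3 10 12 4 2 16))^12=(16)(0 2)(4 6)(10 13)(12 14)=[2, 1, 0, 3, 6, 5, 4, 7, 8, 9, 13, 11, 14, 10, 12, 15, 16]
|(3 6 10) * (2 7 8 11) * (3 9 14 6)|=|(2 7 8 11)(6 10 9 14)|=4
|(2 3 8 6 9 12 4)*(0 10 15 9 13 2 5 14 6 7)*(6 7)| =|(0 10 15 9 12 4 5 14 7)(2 3 8 6 13)| =45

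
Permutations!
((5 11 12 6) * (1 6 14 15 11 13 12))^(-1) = (1 11 15 14 12 13 5 6) = [0, 11, 2, 3, 4, 6, 1, 7, 8, 9, 10, 15, 13, 5, 12, 14]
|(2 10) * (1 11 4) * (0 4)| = |(0 4 1 11)(2 10)| = 4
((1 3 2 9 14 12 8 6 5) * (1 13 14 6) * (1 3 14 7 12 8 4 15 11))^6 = (1 6 15 2 12 8 13)(3 7 14 5 11 9 4) = [0, 6, 12, 7, 3, 11, 15, 14, 13, 4, 10, 9, 8, 1, 5, 2]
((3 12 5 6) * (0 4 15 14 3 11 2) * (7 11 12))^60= [3, 1, 14, 0, 7, 5, 6, 4, 8, 9, 10, 15, 12, 13, 2, 11]= (0 3)(2 14)(4 7)(11 15)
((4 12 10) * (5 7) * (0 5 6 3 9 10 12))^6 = (12)(0 10 3 7)(4 9 6 5) = [10, 1, 2, 7, 9, 4, 5, 0, 8, 6, 3, 11, 12]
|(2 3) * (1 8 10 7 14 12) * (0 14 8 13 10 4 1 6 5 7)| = 22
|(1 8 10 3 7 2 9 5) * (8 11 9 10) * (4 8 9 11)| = |(11)(1 4 8 9 5)(2 10 3 7)| = 20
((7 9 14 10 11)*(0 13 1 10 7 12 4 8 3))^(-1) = [3, 13, 2, 8, 12, 5, 6, 14, 4, 7, 1, 10, 11, 0, 9] = (0 3 8 4 12 11 10 1 13)(7 14 9)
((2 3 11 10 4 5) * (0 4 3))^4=(3 11 10)=[0, 1, 2, 11, 4, 5, 6, 7, 8, 9, 3, 10]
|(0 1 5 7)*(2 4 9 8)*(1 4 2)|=|(0 4 9 8 1 5 7)|=7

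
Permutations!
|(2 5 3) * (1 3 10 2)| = |(1 3)(2 5 10)| = 6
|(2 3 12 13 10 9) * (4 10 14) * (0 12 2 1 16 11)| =|(0 12 13 14 4 10 9 1 16 11)(2 3)| =10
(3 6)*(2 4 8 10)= (2 4 8 10)(3 6)= [0, 1, 4, 6, 8, 5, 3, 7, 10, 9, 2]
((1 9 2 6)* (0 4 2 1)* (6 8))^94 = [6, 1, 4, 3, 0, 5, 8, 7, 2, 9] = (9)(0 6 8 2 4)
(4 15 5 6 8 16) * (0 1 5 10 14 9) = (0 1 5 6 8 16 4 15 10 14 9) = [1, 5, 2, 3, 15, 6, 8, 7, 16, 0, 14, 11, 12, 13, 9, 10, 4]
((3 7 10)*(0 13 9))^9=(13)=[0, 1, 2, 3, 4, 5, 6, 7, 8, 9, 10, 11, 12, 13]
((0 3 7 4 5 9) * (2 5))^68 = (0 5 4 3 9 2 7) = [5, 1, 7, 9, 3, 4, 6, 0, 8, 2]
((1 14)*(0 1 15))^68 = (15) = [0, 1, 2, 3, 4, 5, 6, 7, 8, 9, 10, 11, 12, 13, 14, 15]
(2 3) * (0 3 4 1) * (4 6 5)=(0 3 2 6 5 4 1)=[3, 0, 6, 2, 1, 4, 5]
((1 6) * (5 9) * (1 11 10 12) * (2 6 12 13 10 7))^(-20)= (13)= [0, 1, 2, 3, 4, 5, 6, 7, 8, 9, 10, 11, 12, 13]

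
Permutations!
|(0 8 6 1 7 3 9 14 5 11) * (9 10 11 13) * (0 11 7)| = 12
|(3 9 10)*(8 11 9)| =5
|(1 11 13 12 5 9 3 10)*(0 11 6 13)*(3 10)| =|(0 11)(1 6 13 12 5 9 10)| =14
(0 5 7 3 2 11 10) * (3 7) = (0 5 3 2 11 10) = [5, 1, 11, 2, 4, 3, 6, 7, 8, 9, 0, 10]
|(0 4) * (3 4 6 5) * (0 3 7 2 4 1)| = 8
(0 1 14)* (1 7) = (0 7 1 14) = [7, 14, 2, 3, 4, 5, 6, 1, 8, 9, 10, 11, 12, 13, 0]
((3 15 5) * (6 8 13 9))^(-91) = [0, 1, 2, 5, 4, 15, 8, 7, 13, 6, 10, 11, 12, 9, 14, 3] = (3 5 15)(6 8 13 9)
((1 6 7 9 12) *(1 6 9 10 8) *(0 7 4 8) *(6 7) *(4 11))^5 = (0 1)(4 7)(6 9)(8 10)(11 12) = [1, 0, 2, 3, 7, 5, 9, 4, 10, 6, 8, 12, 11]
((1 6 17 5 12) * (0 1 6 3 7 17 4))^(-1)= (0 4 6 12 5 17 7 3 1)= [4, 0, 2, 1, 6, 17, 12, 3, 8, 9, 10, 11, 5, 13, 14, 15, 16, 7]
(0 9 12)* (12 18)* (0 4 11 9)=(4 11 9 18 12)=[0, 1, 2, 3, 11, 5, 6, 7, 8, 18, 10, 9, 4, 13, 14, 15, 16, 17, 12]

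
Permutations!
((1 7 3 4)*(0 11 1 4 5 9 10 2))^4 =(0 3 2 7 10 1 9 11 5) =[3, 9, 7, 2, 4, 0, 6, 10, 8, 11, 1, 5]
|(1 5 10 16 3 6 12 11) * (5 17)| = |(1 17 5 10 16 3 6 12 11)| = 9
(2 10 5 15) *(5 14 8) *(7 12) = (2 10 14 8 5 15)(7 12) = [0, 1, 10, 3, 4, 15, 6, 12, 5, 9, 14, 11, 7, 13, 8, 2]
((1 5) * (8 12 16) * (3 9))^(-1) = (1 5)(3 9)(8 16 12) = [0, 5, 2, 9, 4, 1, 6, 7, 16, 3, 10, 11, 8, 13, 14, 15, 12]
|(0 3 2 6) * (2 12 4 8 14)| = 8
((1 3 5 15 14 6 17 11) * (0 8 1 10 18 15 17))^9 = [15, 6, 2, 0, 4, 8, 18, 7, 14, 9, 5, 3, 12, 13, 10, 11, 16, 1, 17] = (0 15 11 3)(1 6 18 17)(5 8 14 10)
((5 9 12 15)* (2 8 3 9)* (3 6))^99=(2 3 15 8 9 5 6 12)=[0, 1, 3, 15, 4, 6, 12, 7, 9, 5, 10, 11, 2, 13, 14, 8]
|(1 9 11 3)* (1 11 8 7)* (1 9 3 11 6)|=|(11)(1 3 6)(7 9 8)|=3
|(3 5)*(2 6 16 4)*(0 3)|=|(0 3 5)(2 6 16 4)|=12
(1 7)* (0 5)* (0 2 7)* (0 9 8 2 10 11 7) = (0 5 10 11 7 1 9 8 2) = [5, 9, 0, 3, 4, 10, 6, 1, 2, 8, 11, 7]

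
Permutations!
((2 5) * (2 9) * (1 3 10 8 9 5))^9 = (1 8)(2 10)(3 9) = [0, 8, 10, 9, 4, 5, 6, 7, 1, 3, 2]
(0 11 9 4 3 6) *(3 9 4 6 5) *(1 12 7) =(0 11 4 9 6)(1 12 7)(3 5) =[11, 12, 2, 5, 9, 3, 0, 1, 8, 6, 10, 4, 7]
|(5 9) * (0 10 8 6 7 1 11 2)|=8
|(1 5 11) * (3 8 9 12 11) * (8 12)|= |(1 5 3 12 11)(8 9)|= 10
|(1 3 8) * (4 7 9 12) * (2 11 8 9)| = 9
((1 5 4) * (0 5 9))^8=(0 1 5 9 4)=[1, 5, 2, 3, 0, 9, 6, 7, 8, 4]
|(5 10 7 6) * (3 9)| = |(3 9)(5 10 7 6)| = 4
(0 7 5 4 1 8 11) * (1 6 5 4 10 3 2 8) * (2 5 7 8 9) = (0 8 11)(2 9)(3 5 10)(4 6 7) = [8, 1, 9, 5, 6, 10, 7, 4, 11, 2, 3, 0]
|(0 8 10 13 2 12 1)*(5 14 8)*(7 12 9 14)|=30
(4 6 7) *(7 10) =[0, 1, 2, 3, 6, 5, 10, 4, 8, 9, 7] =(4 6 10 7)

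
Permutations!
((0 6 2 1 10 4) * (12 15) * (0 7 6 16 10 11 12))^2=(0 10 7 2 11 15 16 4 6 1 12)=[10, 12, 11, 3, 6, 5, 1, 2, 8, 9, 7, 15, 0, 13, 14, 16, 4]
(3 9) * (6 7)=(3 9)(6 7)=[0, 1, 2, 9, 4, 5, 7, 6, 8, 3]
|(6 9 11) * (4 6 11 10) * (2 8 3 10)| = 7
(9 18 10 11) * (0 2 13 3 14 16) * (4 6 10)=(0 2 13 3 14 16)(4 6 10 11 9 18)=[2, 1, 13, 14, 6, 5, 10, 7, 8, 18, 11, 9, 12, 3, 16, 15, 0, 17, 4]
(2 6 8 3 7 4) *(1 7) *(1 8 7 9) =(1 9)(2 6 7 4)(3 8) =[0, 9, 6, 8, 2, 5, 7, 4, 3, 1]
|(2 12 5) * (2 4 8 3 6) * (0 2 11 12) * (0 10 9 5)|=11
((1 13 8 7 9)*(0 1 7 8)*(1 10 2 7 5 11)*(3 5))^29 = [13, 11, 10, 9, 4, 3, 6, 2, 8, 7, 0, 5, 12, 1] = (0 13 1 11 5 3 9 7 2 10)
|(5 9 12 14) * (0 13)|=4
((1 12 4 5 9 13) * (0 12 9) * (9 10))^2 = (0 4)(1 9)(5 12)(10 13) = [4, 9, 2, 3, 0, 12, 6, 7, 8, 1, 13, 11, 5, 10]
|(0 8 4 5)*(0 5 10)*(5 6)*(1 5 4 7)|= |(0 8 7 1 5 6 4 10)|= 8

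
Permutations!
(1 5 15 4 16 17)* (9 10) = (1 5 15 4 16 17)(9 10) = [0, 5, 2, 3, 16, 15, 6, 7, 8, 10, 9, 11, 12, 13, 14, 4, 17, 1]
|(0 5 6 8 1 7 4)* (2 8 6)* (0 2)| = |(0 5)(1 7 4 2 8)| = 10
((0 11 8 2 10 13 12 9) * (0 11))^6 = [0, 1, 8, 3, 4, 5, 6, 7, 11, 12, 2, 9, 13, 10] = (2 8 11 9 12 13 10)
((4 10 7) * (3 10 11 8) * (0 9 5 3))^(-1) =(0 8 11 4 7 10 3 5 9) =[8, 1, 2, 5, 7, 9, 6, 10, 11, 0, 3, 4]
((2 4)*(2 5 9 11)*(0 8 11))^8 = (0 8 11 2 4 5 9) = [8, 1, 4, 3, 5, 9, 6, 7, 11, 0, 10, 2]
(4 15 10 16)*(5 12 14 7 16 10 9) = (4 15 9 5 12 14 7 16) = [0, 1, 2, 3, 15, 12, 6, 16, 8, 5, 10, 11, 14, 13, 7, 9, 4]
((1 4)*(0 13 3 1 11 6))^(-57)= (0 6 11 4 1 3 13)= [6, 3, 2, 13, 1, 5, 11, 7, 8, 9, 10, 4, 12, 0]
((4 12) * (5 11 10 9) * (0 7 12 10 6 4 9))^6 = (0 6 9)(4 5 7)(10 11 12) = [6, 1, 2, 3, 5, 7, 9, 4, 8, 0, 11, 12, 10]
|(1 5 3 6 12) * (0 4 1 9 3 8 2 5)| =12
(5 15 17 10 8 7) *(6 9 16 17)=(5 15 6 9 16 17 10 8 7)=[0, 1, 2, 3, 4, 15, 9, 5, 7, 16, 8, 11, 12, 13, 14, 6, 17, 10]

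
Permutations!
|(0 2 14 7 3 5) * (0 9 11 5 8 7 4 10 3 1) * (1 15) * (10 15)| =|(0 2 14 4 15 1)(3 8 7 10)(5 9 11)| =12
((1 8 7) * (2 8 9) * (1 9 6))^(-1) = (1 6)(2 9 7 8) = [0, 6, 9, 3, 4, 5, 1, 8, 2, 7]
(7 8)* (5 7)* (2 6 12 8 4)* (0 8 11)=(0 8 5 7 4 2 6 12 11)=[8, 1, 6, 3, 2, 7, 12, 4, 5, 9, 10, 0, 11]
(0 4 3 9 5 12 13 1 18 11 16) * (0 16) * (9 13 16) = (0 4 3 13 1 18 11)(5 12 16 9) = [4, 18, 2, 13, 3, 12, 6, 7, 8, 5, 10, 0, 16, 1, 14, 15, 9, 17, 11]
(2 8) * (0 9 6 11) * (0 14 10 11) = (0 9 6)(2 8)(10 11 14) = [9, 1, 8, 3, 4, 5, 0, 7, 2, 6, 11, 14, 12, 13, 10]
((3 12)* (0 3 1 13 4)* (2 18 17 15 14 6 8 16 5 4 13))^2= [12, 18, 17, 1, 3, 0, 16, 7, 5, 9, 10, 11, 2, 13, 8, 6, 4, 14, 15]= (0 12 2 17 14 8 5)(1 18 15 6 16 4 3)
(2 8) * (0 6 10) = (0 6 10)(2 8) = [6, 1, 8, 3, 4, 5, 10, 7, 2, 9, 0]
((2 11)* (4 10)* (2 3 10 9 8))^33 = [0, 1, 9, 2, 3, 5, 6, 7, 4, 10, 11, 8] = (2 9 10 11 8 4 3)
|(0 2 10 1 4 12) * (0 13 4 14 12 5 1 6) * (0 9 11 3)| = |(0 2 10 6 9 11 3)(1 14 12 13 4 5)| = 42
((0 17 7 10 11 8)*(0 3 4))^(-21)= [10, 1, 2, 17, 7, 5, 6, 8, 0, 9, 3, 4, 12, 13, 14, 15, 16, 11]= (0 10 3 17 11 4 7 8)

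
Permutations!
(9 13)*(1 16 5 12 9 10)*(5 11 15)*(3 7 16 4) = (1 4 3 7 16 11 15 5 12 9 13 10) = [0, 4, 2, 7, 3, 12, 6, 16, 8, 13, 1, 15, 9, 10, 14, 5, 11]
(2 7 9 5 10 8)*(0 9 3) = (0 9 5 10 8 2 7 3) = [9, 1, 7, 0, 4, 10, 6, 3, 2, 5, 8]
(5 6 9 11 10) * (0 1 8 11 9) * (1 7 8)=(0 7 8 11 10 5 6)=[7, 1, 2, 3, 4, 6, 0, 8, 11, 9, 5, 10]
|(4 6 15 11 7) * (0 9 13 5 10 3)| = 30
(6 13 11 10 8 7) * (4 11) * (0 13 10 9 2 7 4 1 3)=(0 13 1 3)(2 7 6 10 8 4 11 9)=[13, 3, 7, 0, 11, 5, 10, 6, 4, 2, 8, 9, 12, 1]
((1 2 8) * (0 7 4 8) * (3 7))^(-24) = (0 8 3 1 7 2 4) = [8, 7, 4, 1, 0, 5, 6, 2, 3]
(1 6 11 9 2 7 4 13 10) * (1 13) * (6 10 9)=(1 10 13 9 2 7 4)(6 11)=[0, 10, 7, 3, 1, 5, 11, 4, 8, 2, 13, 6, 12, 9]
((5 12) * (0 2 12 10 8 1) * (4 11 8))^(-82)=(0 1 8 11 4 10 5 12 2)=[1, 8, 0, 3, 10, 12, 6, 7, 11, 9, 5, 4, 2]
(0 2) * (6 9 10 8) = (0 2)(6 9 10 8) = [2, 1, 0, 3, 4, 5, 9, 7, 6, 10, 8]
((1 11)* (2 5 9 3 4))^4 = (11)(2 4 3 9 5) = [0, 1, 4, 9, 3, 2, 6, 7, 8, 5, 10, 11]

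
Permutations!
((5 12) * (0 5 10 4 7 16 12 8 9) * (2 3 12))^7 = (16)(0 9 8 5) = [9, 1, 2, 3, 4, 0, 6, 7, 5, 8, 10, 11, 12, 13, 14, 15, 16]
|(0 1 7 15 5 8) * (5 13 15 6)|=6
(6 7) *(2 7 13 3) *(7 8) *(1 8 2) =[0, 8, 2, 1, 4, 5, 13, 6, 7, 9, 10, 11, 12, 3] =(1 8 7 6 13 3)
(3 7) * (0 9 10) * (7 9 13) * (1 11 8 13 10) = [10, 11, 2, 9, 4, 5, 6, 3, 13, 1, 0, 8, 12, 7] = (0 10)(1 11 8 13 7 3 9)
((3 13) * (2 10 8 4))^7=(2 4 8 10)(3 13)=[0, 1, 4, 13, 8, 5, 6, 7, 10, 9, 2, 11, 12, 3]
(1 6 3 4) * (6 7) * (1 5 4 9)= (1 7 6 3 9)(4 5)= [0, 7, 2, 9, 5, 4, 3, 6, 8, 1]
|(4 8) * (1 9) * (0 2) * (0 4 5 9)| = 7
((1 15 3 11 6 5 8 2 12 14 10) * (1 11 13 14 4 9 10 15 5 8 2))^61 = (1 5 2 12 4 9 10 11 6 8)(3 13 14 15) = [0, 5, 12, 13, 9, 2, 8, 7, 1, 10, 11, 6, 4, 14, 15, 3]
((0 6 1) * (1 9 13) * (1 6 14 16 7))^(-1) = [1, 7, 2, 3, 4, 5, 13, 16, 8, 6, 10, 11, 12, 9, 0, 15, 14] = (0 1 7 16 14)(6 13 9)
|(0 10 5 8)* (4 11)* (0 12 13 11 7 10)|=|(4 7 10 5 8 12 13 11)|=8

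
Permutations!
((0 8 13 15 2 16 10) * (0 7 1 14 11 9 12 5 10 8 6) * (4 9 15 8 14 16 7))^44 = (1 14 15 7 16 11 2)(4 10 5 12 9) = [0, 14, 1, 3, 10, 12, 6, 16, 8, 4, 5, 2, 9, 13, 15, 7, 11]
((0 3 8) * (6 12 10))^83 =[8, 1, 2, 0, 4, 5, 10, 7, 3, 9, 12, 11, 6] =(0 8 3)(6 10 12)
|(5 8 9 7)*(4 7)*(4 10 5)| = |(4 7)(5 8 9 10)| = 4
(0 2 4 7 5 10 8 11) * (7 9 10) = (0 2 4 9 10 8 11)(5 7) = [2, 1, 4, 3, 9, 7, 6, 5, 11, 10, 8, 0]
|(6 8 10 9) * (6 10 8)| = |(9 10)| = 2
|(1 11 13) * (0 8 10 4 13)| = |(0 8 10 4 13 1 11)| = 7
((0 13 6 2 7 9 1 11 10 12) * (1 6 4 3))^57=[13, 11, 7, 1, 3, 5, 2, 9, 8, 6, 12, 10, 0, 4]=(0 13 4 3 1 11 10 12)(2 7 9 6)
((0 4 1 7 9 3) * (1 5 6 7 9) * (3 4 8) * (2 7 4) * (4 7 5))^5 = [3, 7, 9, 8, 4, 2, 5, 6, 0, 1] = (0 3 8)(1 7 6 5 2 9)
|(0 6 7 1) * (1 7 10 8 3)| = |(0 6 10 8 3 1)| = 6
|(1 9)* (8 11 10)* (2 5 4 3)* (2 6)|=|(1 9)(2 5 4 3 6)(8 11 10)|=30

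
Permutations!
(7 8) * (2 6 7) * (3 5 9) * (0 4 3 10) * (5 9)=(0 4 3 9 10)(2 6 7 8)=[4, 1, 6, 9, 3, 5, 7, 8, 2, 10, 0]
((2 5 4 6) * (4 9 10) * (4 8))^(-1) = (2 6 4 8 10 9 5) = [0, 1, 6, 3, 8, 2, 4, 7, 10, 5, 9]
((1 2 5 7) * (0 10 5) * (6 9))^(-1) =(0 2 1 7 5 10)(6 9) =[2, 7, 1, 3, 4, 10, 9, 5, 8, 6, 0]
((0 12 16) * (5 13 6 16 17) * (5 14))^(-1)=(0 16 6 13 5 14 17 12)=[16, 1, 2, 3, 4, 14, 13, 7, 8, 9, 10, 11, 0, 5, 17, 15, 6, 12]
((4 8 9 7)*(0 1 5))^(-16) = (9)(0 5 1) = [5, 0, 2, 3, 4, 1, 6, 7, 8, 9]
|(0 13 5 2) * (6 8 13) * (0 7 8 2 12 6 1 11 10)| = 28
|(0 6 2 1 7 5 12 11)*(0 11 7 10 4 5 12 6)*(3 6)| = |(1 10 4 5 3 6 2)(7 12)| = 14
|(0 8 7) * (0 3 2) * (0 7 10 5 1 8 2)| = 4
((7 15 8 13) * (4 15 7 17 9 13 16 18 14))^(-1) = (4 14 18 16 8 15)(9 17 13) = [0, 1, 2, 3, 14, 5, 6, 7, 15, 17, 10, 11, 12, 9, 18, 4, 8, 13, 16]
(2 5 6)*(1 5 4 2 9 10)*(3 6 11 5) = [0, 3, 4, 6, 2, 11, 9, 7, 8, 10, 1, 5] = (1 3 6 9 10)(2 4)(5 11)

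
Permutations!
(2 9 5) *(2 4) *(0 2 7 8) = (0 2 9 5 4 7 8) = [2, 1, 9, 3, 7, 4, 6, 8, 0, 5]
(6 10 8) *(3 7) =(3 7)(6 10 8) =[0, 1, 2, 7, 4, 5, 10, 3, 6, 9, 8]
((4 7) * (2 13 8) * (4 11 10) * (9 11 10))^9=(13)(9 11)=[0, 1, 2, 3, 4, 5, 6, 7, 8, 11, 10, 9, 12, 13]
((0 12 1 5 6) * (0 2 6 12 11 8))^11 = [8, 12, 6, 3, 4, 1, 2, 7, 11, 9, 10, 0, 5] = (0 8 11)(1 12 5)(2 6)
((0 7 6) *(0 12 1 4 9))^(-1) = (0 9 4 1 12 6 7) = [9, 12, 2, 3, 1, 5, 7, 0, 8, 4, 10, 11, 6]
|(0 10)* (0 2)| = |(0 10 2)| = 3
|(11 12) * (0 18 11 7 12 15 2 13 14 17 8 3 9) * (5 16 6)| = 66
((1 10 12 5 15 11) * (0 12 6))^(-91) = (0 1 5 6 11 12 10 15) = [1, 5, 2, 3, 4, 6, 11, 7, 8, 9, 15, 12, 10, 13, 14, 0]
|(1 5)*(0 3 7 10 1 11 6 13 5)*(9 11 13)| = |(0 3 7 10 1)(5 13)(6 9 11)| = 30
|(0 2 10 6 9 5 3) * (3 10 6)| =7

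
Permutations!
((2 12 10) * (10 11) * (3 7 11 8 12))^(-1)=(2 10 11 7 3)(8 12)=[0, 1, 10, 2, 4, 5, 6, 3, 12, 9, 11, 7, 8]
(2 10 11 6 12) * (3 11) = (2 10 3 11 6 12) = [0, 1, 10, 11, 4, 5, 12, 7, 8, 9, 3, 6, 2]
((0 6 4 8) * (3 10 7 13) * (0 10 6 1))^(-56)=(13)=[0, 1, 2, 3, 4, 5, 6, 7, 8, 9, 10, 11, 12, 13]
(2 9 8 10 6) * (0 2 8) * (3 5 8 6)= (0 2 9)(3 5 8 10)= [2, 1, 9, 5, 4, 8, 6, 7, 10, 0, 3]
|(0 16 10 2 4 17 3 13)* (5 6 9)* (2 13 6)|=|(0 16 10 13)(2 4 17 3 6 9 5)|=28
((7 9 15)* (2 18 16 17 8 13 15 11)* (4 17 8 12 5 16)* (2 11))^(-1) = (2 9 7 15 13 8 16 5 12 17 4 18) = [0, 1, 9, 3, 18, 12, 6, 15, 16, 7, 10, 11, 17, 8, 14, 13, 5, 4, 2]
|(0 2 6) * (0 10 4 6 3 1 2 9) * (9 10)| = 15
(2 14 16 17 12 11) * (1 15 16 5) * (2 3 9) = (1 15 16 17 12 11 3 9 2 14 5) = [0, 15, 14, 9, 4, 1, 6, 7, 8, 2, 10, 3, 11, 13, 5, 16, 17, 12]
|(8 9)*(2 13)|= 2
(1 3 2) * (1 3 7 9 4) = [0, 7, 3, 2, 1, 5, 6, 9, 8, 4] = (1 7 9 4)(2 3)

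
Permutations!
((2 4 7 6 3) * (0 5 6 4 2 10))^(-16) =[10, 1, 2, 6, 4, 0, 5, 7, 8, 9, 3] =(0 10 3 6 5)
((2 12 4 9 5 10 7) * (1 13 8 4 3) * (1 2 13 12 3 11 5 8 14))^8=(14)(4 8 9)=[0, 1, 2, 3, 8, 5, 6, 7, 9, 4, 10, 11, 12, 13, 14]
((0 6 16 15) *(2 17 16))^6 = [0, 1, 2, 3, 4, 5, 6, 7, 8, 9, 10, 11, 12, 13, 14, 15, 16, 17] = (17)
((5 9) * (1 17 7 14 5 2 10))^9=(1 17 7 14 5 9 2 10)=[0, 17, 10, 3, 4, 9, 6, 14, 8, 2, 1, 11, 12, 13, 5, 15, 16, 7]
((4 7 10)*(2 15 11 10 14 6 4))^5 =(2 15 11 10)(4 7 14 6) =[0, 1, 15, 3, 7, 5, 4, 14, 8, 9, 2, 10, 12, 13, 6, 11]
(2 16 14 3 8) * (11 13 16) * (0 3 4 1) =[3, 0, 11, 8, 1, 5, 6, 7, 2, 9, 10, 13, 12, 16, 4, 15, 14] =(0 3 8 2 11 13 16 14 4 1)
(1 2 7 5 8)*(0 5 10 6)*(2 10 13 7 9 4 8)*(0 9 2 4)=(0 5 4 8 1 10 6 9)(7 13)=[5, 10, 2, 3, 8, 4, 9, 13, 1, 0, 6, 11, 12, 7]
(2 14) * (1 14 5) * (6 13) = [0, 14, 5, 3, 4, 1, 13, 7, 8, 9, 10, 11, 12, 6, 2] = (1 14 2 5)(6 13)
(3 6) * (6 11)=[0, 1, 2, 11, 4, 5, 3, 7, 8, 9, 10, 6]=(3 11 6)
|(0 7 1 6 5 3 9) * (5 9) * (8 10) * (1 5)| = 14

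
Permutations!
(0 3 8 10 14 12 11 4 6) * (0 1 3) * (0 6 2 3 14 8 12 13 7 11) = [6, 14, 3, 12, 2, 5, 1, 11, 10, 9, 8, 4, 0, 7, 13] = (0 6 1 14 13 7 11 4 2 3 12)(8 10)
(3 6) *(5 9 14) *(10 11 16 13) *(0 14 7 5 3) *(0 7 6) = (0 14 3)(5 9 6 7)(10 11 16 13) = [14, 1, 2, 0, 4, 9, 7, 5, 8, 6, 11, 16, 12, 10, 3, 15, 13]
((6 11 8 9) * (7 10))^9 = (6 11 8 9)(7 10) = [0, 1, 2, 3, 4, 5, 11, 10, 9, 6, 7, 8]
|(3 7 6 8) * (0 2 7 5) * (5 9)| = |(0 2 7 6 8 3 9 5)| = 8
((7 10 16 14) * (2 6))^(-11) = (2 6)(7 10 16 14) = [0, 1, 6, 3, 4, 5, 2, 10, 8, 9, 16, 11, 12, 13, 7, 15, 14]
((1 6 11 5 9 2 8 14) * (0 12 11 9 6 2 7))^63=(1 14 8 2)=[0, 14, 1, 3, 4, 5, 6, 7, 2, 9, 10, 11, 12, 13, 8]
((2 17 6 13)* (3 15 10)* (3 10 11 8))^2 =(2 6)(3 11)(8 15)(13 17) =[0, 1, 6, 11, 4, 5, 2, 7, 15, 9, 10, 3, 12, 17, 14, 8, 16, 13]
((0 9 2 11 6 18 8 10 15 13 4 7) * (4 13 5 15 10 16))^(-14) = (0 8 2 4 6)(7 18 9 16 11) = [8, 1, 4, 3, 6, 5, 0, 18, 2, 16, 10, 7, 12, 13, 14, 15, 11, 17, 9]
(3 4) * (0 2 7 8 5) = [2, 1, 7, 4, 3, 0, 6, 8, 5] = (0 2 7 8 5)(3 4)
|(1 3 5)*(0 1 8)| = 5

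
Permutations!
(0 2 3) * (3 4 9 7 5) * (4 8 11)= (0 2 8 11 4 9 7 5 3)= [2, 1, 8, 0, 9, 3, 6, 5, 11, 7, 10, 4]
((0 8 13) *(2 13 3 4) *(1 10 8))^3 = [8, 3, 1, 13, 0, 5, 6, 7, 2, 9, 4, 11, 12, 10] = (0 8 2 1 3 13 10 4)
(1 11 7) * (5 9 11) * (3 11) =(1 5 9 3 11 7) =[0, 5, 2, 11, 4, 9, 6, 1, 8, 3, 10, 7]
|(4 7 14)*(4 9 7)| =|(7 14 9)| =3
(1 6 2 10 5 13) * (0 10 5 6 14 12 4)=[10, 14, 5, 3, 0, 13, 2, 7, 8, 9, 6, 11, 4, 1, 12]=(0 10 6 2 5 13 1 14 12 4)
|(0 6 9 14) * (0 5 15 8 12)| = 8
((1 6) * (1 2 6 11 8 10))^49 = (1 11 8 10)(2 6) = [0, 11, 6, 3, 4, 5, 2, 7, 10, 9, 1, 8]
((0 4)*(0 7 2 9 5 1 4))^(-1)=(1 5 9 2 7 4)=[0, 5, 7, 3, 1, 9, 6, 4, 8, 2]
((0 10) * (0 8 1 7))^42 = (0 8 7 10 1) = [8, 0, 2, 3, 4, 5, 6, 10, 7, 9, 1]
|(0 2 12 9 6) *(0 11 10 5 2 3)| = |(0 3)(2 12 9 6 11 10 5)| = 14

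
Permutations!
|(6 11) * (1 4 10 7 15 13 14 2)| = 8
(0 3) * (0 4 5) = [3, 1, 2, 4, 5, 0] = (0 3 4 5)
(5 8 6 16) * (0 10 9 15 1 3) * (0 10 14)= (0 14)(1 3 10 9 15)(5 8 6 16)= [14, 3, 2, 10, 4, 8, 16, 7, 6, 15, 9, 11, 12, 13, 0, 1, 5]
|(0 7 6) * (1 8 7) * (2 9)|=10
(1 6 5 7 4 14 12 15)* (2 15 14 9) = [0, 6, 15, 3, 9, 7, 5, 4, 8, 2, 10, 11, 14, 13, 12, 1] = (1 6 5 7 4 9 2 15)(12 14)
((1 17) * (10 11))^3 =(1 17)(10 11) =[0, 17, 2, 3, 4, 5, 6, 7, 8, 9, 11, 10, 12, 13, 14, 15, 16, 1]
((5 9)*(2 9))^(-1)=(2 5 9)=[0, 1, 5, 3, 4, 9, 6, 7, 8, 2]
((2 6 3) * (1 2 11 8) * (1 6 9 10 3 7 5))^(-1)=(1 5 7 6 8 11 3 10 9 2)=[0, 5, 1, 10, 4, 7, 8, 6, 11, 2, 9, 3]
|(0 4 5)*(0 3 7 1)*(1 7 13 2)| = |(0 4 5 3 13 2 1)| = 7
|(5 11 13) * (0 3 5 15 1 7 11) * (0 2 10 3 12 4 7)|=|(0 12 4 7 11 13 15 1)(2 10 3 5)|=8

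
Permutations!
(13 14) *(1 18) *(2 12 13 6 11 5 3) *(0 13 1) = (0 13 14 6 11 5 3 2 12 1 18) = [13, 18, 12, 2, 4, 3, 11, 7, 8, 9, 10, 5, 1, 14, 6, 15, 16, 17, 0]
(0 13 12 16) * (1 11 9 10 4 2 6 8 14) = (0 13 12 16)(1 11 9 10 4 2 6 8 14) = [13, 11, 6, 3, 2, 5, 8, 7, 14, 10, 4, 9, 16, 12, 1, 15, 0]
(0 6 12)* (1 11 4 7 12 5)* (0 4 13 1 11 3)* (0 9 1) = [6, 3, 2, 9, 7, 11, 5, 12, 8, 1, 10, 13, 4, 0] = (0 6 5 11 13)(1 3 9)(4 7 12)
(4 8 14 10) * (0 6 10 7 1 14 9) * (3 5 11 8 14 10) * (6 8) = (0 8 9)(1 10 4 14 7)(3 5 11 6) = [8, 10, 2, 5, 14, 11, 3, 1, 9, 0, 4, 6, 12, 13, 7]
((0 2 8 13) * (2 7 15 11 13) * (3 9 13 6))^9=[7, 1, 8, 9, 4, 5, 3, 15, 2, 13, 10, 6, 12, 0, 14, 11]=(0 7 15 11 6 3 9 13)(2 8)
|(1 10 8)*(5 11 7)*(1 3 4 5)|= |(1 10 8 3 4 5 11 7)|= 8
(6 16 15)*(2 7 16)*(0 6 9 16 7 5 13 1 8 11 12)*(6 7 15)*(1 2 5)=[7, 8, 1, 3, 4, 13, 5, 15, 11, 16, 10, 12, 0, 2, 14, 9, 6]=(0 7 15 9 16 6 5 13 2 1 8 11 12)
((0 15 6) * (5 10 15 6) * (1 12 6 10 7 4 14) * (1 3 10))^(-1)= (0 6 12 1)(3 14 4 7 5 15 10)= [6, 0, 2, 14, 7, 15, 12, 5, 8, 9, 3, 11, 1, 13, 4, 10]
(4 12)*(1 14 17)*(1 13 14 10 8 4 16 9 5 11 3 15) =(1 10 8 4 12 16 9 5 11 3 15)(13 14 17) =[0, 10, 2, 15, 12, 11, 6, 7, 4, 5, 8, 3, 16, 14, 17, 1, 9, 13]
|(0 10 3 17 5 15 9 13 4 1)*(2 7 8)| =|(0 10 3 17 5 15 9 13 4 1)(2 7 8)| =30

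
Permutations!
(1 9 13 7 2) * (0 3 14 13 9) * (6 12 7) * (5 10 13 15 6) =(0 3 14 15 6 12 7 2 1)(5 10 13) =[3, 0, 1, 14, 4, 10, 12, 2, 8, 9, 13, 11, 7, 5, 15, 6]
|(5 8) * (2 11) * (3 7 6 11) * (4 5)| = 15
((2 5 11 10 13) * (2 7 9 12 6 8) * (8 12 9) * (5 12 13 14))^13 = (2 12 6 13 7 8)(5 11 10 14) = [0, 1, 12, 3, 4, 11, 13, 8, 2, 9, 14, 10, 6, 7, 5]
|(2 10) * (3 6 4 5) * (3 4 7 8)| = 4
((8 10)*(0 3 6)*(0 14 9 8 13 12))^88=(0 13 8 14 3 12 10 9 6)=[13, 1, 2, 12, 4, 5, 0, 7, 14, 6, 9, 11, 10, 8, 3]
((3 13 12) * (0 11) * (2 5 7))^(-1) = (0 11)(2 7 5)(3 12 13) = [11, 1, 7, 12, 4, 2, 6, 5, 8, 9, 10, 0, 13, 3]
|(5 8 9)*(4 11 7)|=|(4 11 7)(5 8 9)|=3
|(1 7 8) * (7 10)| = |(1 10 7 8)| = 4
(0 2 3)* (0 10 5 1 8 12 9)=(0 2 3 10 5 1 8 12 9)=[2, 8, 3, 10, 4, 1, 6, 7, 12, 0, 5, 11, 9]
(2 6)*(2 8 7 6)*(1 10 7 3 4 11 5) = (1 10 7 6 8 3 4 11 5) = [0, 10, 2, 4, 11, 1, 8, 6, 3, 9, 7, 5]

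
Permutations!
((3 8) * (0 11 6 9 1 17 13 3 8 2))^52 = [3, 6, 13, 17, 4, 5, 0, 7, 8, 11, 10, 2, 12, 1, 14, 15, 16, 9] = (0 3 17 9 11 2 13 1 6)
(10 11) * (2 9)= [0, 1, 9, 3, 4, 5, 6, 7, 8, 2, 11, 10]= (2 9)(10 11)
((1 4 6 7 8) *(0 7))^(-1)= (0 6 4 1 8 7)= [6, 8, 2, 3, 1, 5, 4, 0, 7]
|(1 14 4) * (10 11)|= 6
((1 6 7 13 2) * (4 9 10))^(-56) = [0, 2, 13, 3, 9, 5, 1, 6, 8, 10, 4, 11, 12, 7] = (1 2 13 7 6)(4 9 10)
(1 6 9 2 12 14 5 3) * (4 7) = (1 6 9 2 12 14 5 3)(4 7) = [0, 6, 12, 1, 7, 3, 9, 4, 8, 2, 10, 11, 14, 13, 5]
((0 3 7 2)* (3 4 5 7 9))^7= [5, 1, 4, 9, 7, 2, 6, 0, 8, 3]= (0 5 2 4 7)(3 9)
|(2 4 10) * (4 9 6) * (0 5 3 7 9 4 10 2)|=14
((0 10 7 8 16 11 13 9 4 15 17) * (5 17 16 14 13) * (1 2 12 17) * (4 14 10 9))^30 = (0 4 5 17 13 11 12 14 16 2 9 15 1) = [4, 0, 9, 3, 5, 17, 6, 7, 8, 15, 10, 12, 14, 11, 16, 1, 2, 13]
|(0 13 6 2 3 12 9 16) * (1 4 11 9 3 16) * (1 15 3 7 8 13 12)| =|(0 12 7 8 13 6 2 16)(1 4 11 9 15 3)| =24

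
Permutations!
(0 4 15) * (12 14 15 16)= (0 4 16 12 14 15)= [4, 1, 2, 3, 16, 5, 6, 7, 8, 9, 10, 11, 14, 13, 15, 0, 12]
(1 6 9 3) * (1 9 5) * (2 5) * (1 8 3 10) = (1 6 2 5 8 3 9 10) = [0, 6, 5, 9, 4, 8, 2, 7, 3, 10, 1]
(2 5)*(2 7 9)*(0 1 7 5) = (0 1 7 9 2) = [1, 7, 0, 3, 4, 5, 6, 9, 8, 2]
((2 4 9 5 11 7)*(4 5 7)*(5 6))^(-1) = (2 7 9 4 11 5 6) = [0, 1, 7, 3, 11, 6, 2, 9, 8, 4, 10, 5]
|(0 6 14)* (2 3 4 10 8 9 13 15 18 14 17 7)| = |(0 6 17 7 2 3 4 10 8 9 13 15 18 14)| = 14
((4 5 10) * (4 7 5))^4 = (5 10 7) = [0, 1, 2, 3, 4, 10, 6, 5, 8, 9, 7]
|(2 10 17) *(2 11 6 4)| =|(2 10 17 11 6 4)| =6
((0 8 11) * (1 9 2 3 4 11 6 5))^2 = (0 6 1 2 4)(3 11 8 5 9) = [6, 2, 4, 11, 0, 9, 1, 7, 5, 3, 10, 8]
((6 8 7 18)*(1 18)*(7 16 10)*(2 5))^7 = (18)(2 5) = [0, 1, 5, 3, 4, 2, 6, 7, 8, 9, 10, 11, 12, 13, 14, 15, 16, 17, 18]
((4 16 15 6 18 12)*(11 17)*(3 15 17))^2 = (3 6 12 16 11 15 18 4 17) = [0, 1, 2, 6, 17, 5, 12, 7, 8, 9, 10, 15, 16, 13, 14, 18, 11, 3, 4]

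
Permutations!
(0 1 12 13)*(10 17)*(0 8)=(0 1 12 13 8)(10 17)=[1, 12, 2, 3, 4, 5, 6, 7, 0, 9, 17, 11, 13, 8, 14, 15, 16, 10]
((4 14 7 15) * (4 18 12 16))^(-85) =[0, 1, 2, 3, 16, 5, 6, 14, 8, 9, 10, 11, 18, 13, 4, 7, 12, 17, 15] =(4 16 12 18 15 7 14)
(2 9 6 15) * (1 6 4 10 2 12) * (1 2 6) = (2 9 4 10 6 15 12) = [0, 1, 9, 3, 10, 5, 15, 7, 8, 4, 6, 11, 2, 13, 14, 12]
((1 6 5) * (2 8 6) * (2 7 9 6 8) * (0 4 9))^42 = (9) = [0, 1, 2, 3, 4, 5, 6, 7, 8, 9]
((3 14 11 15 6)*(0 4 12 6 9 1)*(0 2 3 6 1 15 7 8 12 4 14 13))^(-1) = (0 13 3 2 1 12 8 7 11 14)(9 15) = [13, 12, 1, 2, 4, 5, 6, 11, 7, 15, 10, 14, 8, 3, 0, 9]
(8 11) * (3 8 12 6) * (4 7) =(3 8 11 12 6)(4 7) =[0, 1, 2, 8, 7, 5, 3, 4, 11, 9, 10, 12, 6]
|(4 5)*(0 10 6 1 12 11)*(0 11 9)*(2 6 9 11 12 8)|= 12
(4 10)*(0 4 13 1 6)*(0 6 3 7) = (0 4 10 13 1 3 7) = [4, 3, 2, 7, 10, 5, 6, 0, 8, 9, 13, 11, 12, 1]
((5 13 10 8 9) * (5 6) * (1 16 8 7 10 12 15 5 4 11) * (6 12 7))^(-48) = [0, 12, 2, 3, 8, 6, 16, 11, 5, 13, 1, 9, 7, 4, 14, 10, 15] = (1 12 7 11 9 13 4 8 5 6 16 15 10)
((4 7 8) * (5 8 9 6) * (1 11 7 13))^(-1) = [0, 13, 2, 3, 8, 6, 9, 11, 5, 7, 10, 1, 12, 4] = (1 13 4 8 5 6 9 7 11)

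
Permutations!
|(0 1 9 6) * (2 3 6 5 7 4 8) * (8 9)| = 12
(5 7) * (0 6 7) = [6, 1, 2, 3, 4, 0, 7, 5] = (0 6 7 5)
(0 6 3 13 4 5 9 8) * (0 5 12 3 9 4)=[6, 1, 2, 13, 12, 4, 9, 7, 5, 8, 10, 11, 3, 0]=(0 6 9 8 5 4 12 3 13)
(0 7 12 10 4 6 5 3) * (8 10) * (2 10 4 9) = (0 7 12 8 4 6 5 3)(2 10 9) = [7, 1, 10, 0, 6, 3, 5, 12, 4, 2, 9, 11, 8]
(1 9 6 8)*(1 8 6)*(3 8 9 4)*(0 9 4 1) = [9, 1, 2, 8, 3, 5, 6, 7, 4, 0] = (0 9)(3 8 4)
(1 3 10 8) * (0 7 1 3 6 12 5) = (0 7 1 6 12 5)(3 10 8) = [7, 6, 2, 10, 4, 0, 12, 1, 3, 9, 8, 11, 5]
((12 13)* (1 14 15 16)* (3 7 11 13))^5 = (1 14 15 16) = [0, 14, 2, 3, 4, 5, 6, 7, 8, 9, 10, 11, 12, 13, 15, 16, 1]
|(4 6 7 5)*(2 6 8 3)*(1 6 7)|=|(1 6)(2 7 5 4 8 3)|=6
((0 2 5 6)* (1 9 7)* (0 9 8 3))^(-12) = (0 1 6)(2 8 9)(3 7 5) = [1, 6, 8, 7, 4, 3, 0, 5, 9, 2]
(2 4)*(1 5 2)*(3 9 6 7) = (1 5 2 4)(3 9 6 7) = [0, 5, 4, 9, 1, 2, 7, 3, 8, 6]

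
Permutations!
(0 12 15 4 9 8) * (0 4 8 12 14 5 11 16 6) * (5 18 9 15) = [14, 1, 2, 3, 15, 11, 0, 7, 4, 12, 10, 16, 5, 13, 18, 8, 6, 17, 9] = (0 14 18 9 12 5 11 16 6)(4 15 8)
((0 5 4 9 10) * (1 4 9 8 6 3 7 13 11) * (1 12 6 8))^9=[5, 4, 2, 11, 1, 9, 13, 12, 8, 10, 0, 3, 7, 6]=(0 5 9 10)(1 4)(3 11)(6 13)(7 12)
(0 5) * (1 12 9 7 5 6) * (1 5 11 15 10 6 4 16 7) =(0 4 16 7 11 15 10 6 5)(1 12 9) =[4, 12, 2, 3, 16, 0, 5, 11, 8, 1, 6, 15, 9, 13, 14, 10, 7]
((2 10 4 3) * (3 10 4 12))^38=(2 12 4 3 10)=[0, 1, 12, 10, 3, 5, 6, 7, 8, 9, 2, 11, 4]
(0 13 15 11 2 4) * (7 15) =(0 13 7 15 11 2 4) =[13, 1, 4, 3, 0, 5, 6, 15, 8, 9, 10, 2, 12, 7, 14, 11]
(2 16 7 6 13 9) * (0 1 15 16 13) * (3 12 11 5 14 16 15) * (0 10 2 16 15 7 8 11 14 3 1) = (2 13 9 16 8 11 5 3 12 14 15 7 6 10) = [0, 1, 13, 12, 4, 3, 10, 6, 11, 16, 2, 5, 14, 9, 15, 7, 8]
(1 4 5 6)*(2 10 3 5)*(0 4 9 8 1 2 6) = (0 4 6 2 10 3 5)(1 9 8) = [4, 9, 10, 5, 6, 0, 2, 7, 1, 8, 3]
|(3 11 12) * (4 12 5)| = 5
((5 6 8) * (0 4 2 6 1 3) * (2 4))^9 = [6, 0, 8, 2, 4, 3, 5, 7, 1] = (0 6 5 3 2 8 1)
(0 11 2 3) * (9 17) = (0 11 2 3)(9 17) = [11, 1, 3, 0, 4, 5, 6, 7, 8, 17, 10, 2, 12, 13, 14, 15, 16, 9]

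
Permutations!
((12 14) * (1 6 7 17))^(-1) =(1 17 7 6)(12 14) =[0, 17, 2, 3, 4, 5, 1, 6, 8, 9, 10, 11, 14, 13, 12, 15, 16, 7]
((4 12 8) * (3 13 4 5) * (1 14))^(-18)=(14)=[0, 1, 2, 3, 4, 5, 6, 7, 8, 9, 10, 11, 12, 13, 14]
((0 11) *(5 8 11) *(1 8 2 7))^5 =[8, 2, 0, 3, 4, 11, 6, 5, 7, 9, 10, 1] =(0 8 7 5 11 1 2)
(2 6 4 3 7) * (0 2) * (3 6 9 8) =(0 2 9 8 3 7)(4 6) =[2, 1, 9, 7, 6, 5, 4, 0, 3, 8]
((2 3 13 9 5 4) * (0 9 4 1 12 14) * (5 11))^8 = (0 9 11 5 1 12 14) = [9, 12, 2, 3, 4, 1, 6, 7, 8, 11, 10, 5, 14, 13, 0]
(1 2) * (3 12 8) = (1 2)(3 12 8) = [0, 2, 1, 12, 4, 5, 6, 7, 3, 9, 10, 11, 8]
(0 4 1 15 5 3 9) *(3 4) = [3, 15, 2, 9, 1, 4, 6, 7, 8, 0, 10, 11, 12, 13, 14, 5] = (0 3 9)(1 15 5 4)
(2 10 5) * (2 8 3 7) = (2 10 5 8 3 7) = [0, 1, 10, 7, 4, 8, 6, 2, 3, 9, 5]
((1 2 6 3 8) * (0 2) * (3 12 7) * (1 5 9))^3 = (0 12 8 1 6 3 9 2 7 5) = [12, 6, 7, 9, 4, 0, 3, 5, 1, 2, 10, 11, 8]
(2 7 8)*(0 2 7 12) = (0 2 12)(7 8) = [2, 1, 12, 3, 4, 5, 6, 8, 7, 9, 10, 11, 0]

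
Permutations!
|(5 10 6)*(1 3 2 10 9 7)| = |(1 3 2 10 6 5 9 7)| = 8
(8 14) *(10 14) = (8 10 14) = [0, 1, 2, 3, 4, 5, 6, 7, 10, 9, 14, 11, 12, 13, 8]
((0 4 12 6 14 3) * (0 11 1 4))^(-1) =[0, 11, 2, 14, 1, 5, 12, 7, 8, 9, 10, 3, 4, 13, 6] =(1 11 3 14 6 12 4)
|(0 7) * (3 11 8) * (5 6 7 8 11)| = 6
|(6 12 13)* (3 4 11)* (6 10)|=12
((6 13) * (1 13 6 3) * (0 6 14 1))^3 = (0 1)(3 14)(6 13) = [1, 0, 2, 14, 4, 5, 13, 7, 8, 9, 10, 11, 12, 6, 3]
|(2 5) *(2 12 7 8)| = |(2 5 12 7 8)| = 5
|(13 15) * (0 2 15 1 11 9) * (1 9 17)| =|(0 2 15 13 9)(1 11 17)| =15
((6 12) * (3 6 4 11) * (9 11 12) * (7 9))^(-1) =(3 11 9 7 6)(4 12) =[0, 1, 2, 11, 12, 5, 3, 6, 8, 7, 10, 9, 4]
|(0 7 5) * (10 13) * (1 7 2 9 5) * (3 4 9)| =|(0 2 3 4 9 5)(1 7)(10 13)| =6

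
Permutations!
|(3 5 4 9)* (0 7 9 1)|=7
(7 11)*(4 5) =(4 5)(7 11) =[0, 1, 2, 3, 5, 4, 6, 11, 8, 9, 10, 7]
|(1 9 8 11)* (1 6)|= 5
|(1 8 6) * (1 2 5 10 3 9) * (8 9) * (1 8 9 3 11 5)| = |(1 3 9 8 6 2)(5 10 11)| = 6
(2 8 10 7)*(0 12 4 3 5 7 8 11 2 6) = (0 12 4 3 5 7 6)(2 11)(8 10) = [12, 1, 11, 5, 3, 7, 0, 6, 10, 9, 8, 2, 4]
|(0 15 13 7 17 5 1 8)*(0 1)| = |(0 15 13 7 17 5)(1 8)| = 6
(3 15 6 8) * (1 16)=(1 16)(3 15 6 8)=[0, 16, 2, 15, 4, 5, 8, 7, 3, 9, 10, 11, 12, 13, 14, 6, 1]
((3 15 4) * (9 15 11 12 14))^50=(3 11 12 14 9 15 4)=[0, 1, 2, 11, 3, 5, 6, 7, 8, 15, 10, 12, 14, 13, 9, 4]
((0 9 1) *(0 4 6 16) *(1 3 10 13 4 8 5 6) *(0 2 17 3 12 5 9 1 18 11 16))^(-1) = (0 6 5 12 9 8 1)(2 16 11 18 4 13 10 3 17) = [6, 0, 16, 17, 13, 12, 5, 7, 1, 8, 3, 18, 9, 10, 14, 15, 11, 2, 4]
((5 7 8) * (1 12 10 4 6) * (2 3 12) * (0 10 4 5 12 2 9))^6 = (0 4 5 1 8)(6 7 9 12 10) = [4, 8, 2, 3, 5, 1, 7, 9, 0, 12, 6, 11, 10]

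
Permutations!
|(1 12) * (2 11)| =2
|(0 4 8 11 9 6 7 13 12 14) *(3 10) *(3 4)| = |(0 3 10 4 8 11 9 6 7 13 12 14)| = 12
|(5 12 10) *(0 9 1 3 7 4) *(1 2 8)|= |(0 9 2 8 1 3 7 4)(5 12 10)|= 24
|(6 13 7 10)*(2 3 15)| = |(2 3 15)(6 13 7 10)| = 12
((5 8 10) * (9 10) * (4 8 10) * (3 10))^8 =(3 5 10)(4 9 8) =[0, 1, 2, 5, 9, 10, 6, 7, 4, 8, 3]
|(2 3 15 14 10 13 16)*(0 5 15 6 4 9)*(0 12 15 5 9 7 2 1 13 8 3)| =12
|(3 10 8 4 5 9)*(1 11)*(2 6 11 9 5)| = |(1 9 3 10 8 4 2 6 11)| = 9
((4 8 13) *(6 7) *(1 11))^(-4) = (4 13 8) = [0, 1, 2, 3, 13, 5, 6, 7, 4, 9, 10, 11, 12, 8]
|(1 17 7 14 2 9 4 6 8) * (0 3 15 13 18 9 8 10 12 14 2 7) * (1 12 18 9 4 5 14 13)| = 40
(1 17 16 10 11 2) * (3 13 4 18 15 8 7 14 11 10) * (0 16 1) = (0 16 3 13 4 18 15 8 7 14 11 2)(1 17) = [16, 17, 0, 13, 18, 5, 6, 14, 7, 9, 10, 2, 12, 4, 11, 8, 3, 1, 15]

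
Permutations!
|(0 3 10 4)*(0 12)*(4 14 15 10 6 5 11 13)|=|(0 3 6 5 11 13 4 12)(10 14 15)|=24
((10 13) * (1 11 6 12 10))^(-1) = (1 13 10 12 6 11) = [0, 13, 2, 3, 4, 5, 11, 7, 8, 9, 12, 1, 6, 10]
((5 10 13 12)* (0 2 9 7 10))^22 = [12, 1, 5, 3, 4, 13, 6, 2, 8, 0, 9, 11, 10, 7] = (0 12 10 9)(2 5 13 7)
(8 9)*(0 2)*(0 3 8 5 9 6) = [2, 1, 3, 8, 4, 9, 0, 7, 6, 5] = (0 2 3 8 6)(5 9)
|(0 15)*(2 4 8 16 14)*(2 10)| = 6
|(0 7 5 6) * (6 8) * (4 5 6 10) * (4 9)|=|(0 7 6)(4 5 8 10 9)|=15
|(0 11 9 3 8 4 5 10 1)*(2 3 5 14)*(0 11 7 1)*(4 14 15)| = 28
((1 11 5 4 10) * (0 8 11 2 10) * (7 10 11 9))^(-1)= (0 4 5 11 2 1 10 7 9 8)= [4, 10, 1, 3, 5, 11, 6, 9, 0, 8, 7, 2]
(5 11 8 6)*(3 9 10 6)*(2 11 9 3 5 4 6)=(2 11 8 5 9 10)(4 6)=[0, 1, 11, 3, 6, 9, 4, 7, 5, 10, 2, 8]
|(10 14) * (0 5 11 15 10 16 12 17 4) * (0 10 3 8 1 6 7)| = |(0 5 11 15 3 8 1 6 7)(4 10 14 16 12 17)| = 18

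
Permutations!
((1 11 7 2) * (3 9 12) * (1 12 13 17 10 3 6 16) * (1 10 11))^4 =(2 10 17 12 3 11 6 9 7 16 13) =[0, 1, 10, 11, 4, 5, 9, 16, 8, 7, 17, 6, 3, 2, 14, 15, 13, 12]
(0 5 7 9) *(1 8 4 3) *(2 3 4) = (0 5 7 9)(1 8 2 3) = [5, 8, 3, 1, 4, 7, 6, 9, 2, 0]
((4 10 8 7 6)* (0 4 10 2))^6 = [0, 1, 2, 3, 4, 5, 8, 10, 6, 9, 7] = (6 8)(7 10)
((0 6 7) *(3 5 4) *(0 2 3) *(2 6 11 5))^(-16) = (11) = [0, 1, 2, 3, 4, 5, 6, 7, 8, 9, 10, 11]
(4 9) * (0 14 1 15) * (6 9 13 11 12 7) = [14, 15, 2, 3, 13, 5, 9, 6, 8, 4, 10, 12, 7, 11, 1, 0] = (0 14 1 15)(4 13 11 12 7 6 9)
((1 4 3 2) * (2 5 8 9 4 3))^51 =(1 5 9 2 3 8 4) =[0, 5, 3, 8, 1, 9, 6, 7, 4, 2]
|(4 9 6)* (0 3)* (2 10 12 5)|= |(0 3)(2 10 12 5)(4 9 6)|= 12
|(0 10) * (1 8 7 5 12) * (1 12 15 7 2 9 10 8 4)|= |(0 8 2 9 10)(1 4)(5 15 7)|= 30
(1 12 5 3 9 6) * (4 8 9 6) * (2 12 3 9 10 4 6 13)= (1 3 13 2 12 5 9 6)(4 8 10)= [0, 3, 12, 13, 8, 9, 1, 7, 10, 6, 4, 11, 5, 2]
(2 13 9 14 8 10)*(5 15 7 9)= (2 13 5 15 7 9 14 8 10)= [0, 1, 13, 3, 4, 15, 6, 9, 10, 14, 2, 11, 12, 5, 8, 7]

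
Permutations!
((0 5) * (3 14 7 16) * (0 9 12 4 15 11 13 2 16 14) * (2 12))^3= (0 2)(3 9)(4 13 15 12 11)(5 16)(7 14)= [2, 1, 0, 9, 13, 16, 6, 14, 8, 3, 10, 4, 11, 15, 7, 12, 5]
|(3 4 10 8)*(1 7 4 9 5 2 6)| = |(1 7 4 10 8 3 9 5 2 6)| = 10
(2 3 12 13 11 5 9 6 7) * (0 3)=(0 3 12 13 11 5 9 6 7 2)=[3, 1, 0, 12, 4, 9, 7, 2, 8, 6, 10, 5, 13, 11]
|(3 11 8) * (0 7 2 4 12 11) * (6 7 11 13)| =|(0 11 8 3)(2 4 12 13 6 7)| =12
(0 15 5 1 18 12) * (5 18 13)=[15, 13, 2, 3, 4, 1, 6, 7, 8, 9, 10, 11, 0, 5, 14, 18, 16, 17, 12]=(0 15 18 12)(1 13 5)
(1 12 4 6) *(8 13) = (1 12 4 6)(8 13) = [0, 12, 2, 3, 6, 5, 1, 7, 13, 9, 10, 11, 4, 8]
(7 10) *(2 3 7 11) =(2 3 7 10 11) =[0, 1, 3, 7, 4, 5, 6, 10, 8, 9, 11, 2]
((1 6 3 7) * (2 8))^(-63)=(1 6 3 7)(2 8)=[0, 6, 8, 7, 4, 5, 3, 1, 2]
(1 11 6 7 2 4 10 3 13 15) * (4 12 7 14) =(1 11 6 14 4 10 3 13 15)(2 12 7) =[0, 11, 12, 13, 10, 5, 14, 2, 8, 9, 3, 6, 7, 15, 4, 1]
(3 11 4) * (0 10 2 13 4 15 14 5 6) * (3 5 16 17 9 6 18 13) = (0 10 2 3 11 15 14 16 17 9 6)(4 5 18 13) = [10, 1, 3, 11, 5, 18, 0, 7, 8, 6, 2, 15, 12, 4, 16, 14, 17, 9, 13]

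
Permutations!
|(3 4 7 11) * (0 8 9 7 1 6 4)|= |(0 8 9 7 11 3)(1 6 4)|= 6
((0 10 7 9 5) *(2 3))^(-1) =(0 5 9 7 10)(2 3) =[5, 1, 3, 2, 4, 9, 6, 10, 8, 7, 0]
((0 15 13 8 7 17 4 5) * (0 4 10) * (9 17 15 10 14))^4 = (9 17 14) = [0, 1, 2, 3, 4, 5, 6, 7, 8, 17, 10, 11, 12, 13, 9, 15, 16, 14]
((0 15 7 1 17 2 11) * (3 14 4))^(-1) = (0 11 2 17 1 7 15)(3 4 14) = [11, 7, 17, 4, 14, 5, 6, 15, 8, 9, 10, 2, 12, 13, 3, 0, 16, 1]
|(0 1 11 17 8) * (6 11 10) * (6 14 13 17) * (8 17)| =6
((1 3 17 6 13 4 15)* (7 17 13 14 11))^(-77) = (1 4 3 15 13)(6 7 14 17 11) = [0, 4, 2, 15, 3, 5, 7, 14, 8, 9, 10, 6, 12, 1, 17, 13, 16, 11]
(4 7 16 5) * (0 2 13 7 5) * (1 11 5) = (0 2 13 7 16)(1 11 5 4) = [2, 11, 13, 3, 1, 4, 6, 16, 8, 9, 10, 5, 12, 7, 14, 15, 0]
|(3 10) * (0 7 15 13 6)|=10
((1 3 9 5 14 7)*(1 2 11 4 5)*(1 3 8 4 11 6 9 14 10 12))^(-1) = (1 12 10 5 4 8)(2 7 14 3 9 6) = [0, 12, 7, 9, 8, 4, 2, 14, 1, 6, 5, 11, 10, 13, 3]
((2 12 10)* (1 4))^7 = [0, 4, 12, 3, 1, 5, 6, 7, 8, 9, 2, 11, 10] = (1 4)(2 12 10)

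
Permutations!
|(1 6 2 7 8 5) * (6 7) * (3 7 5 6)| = |(1 5)(2 3 7 8 6)| = 10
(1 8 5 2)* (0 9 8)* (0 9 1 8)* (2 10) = (0 1 9)(2 8 5 10) = [1, 9, 8, 3, 4, 10, 6, 7, 5, 0, 2]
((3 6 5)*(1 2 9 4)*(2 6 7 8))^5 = [0, 8, 5, 4, 7, 9, 2, 1, 6, 3] = (1 8 6 2 5 9 3 4 7)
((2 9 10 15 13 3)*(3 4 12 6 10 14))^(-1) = (2 3 14 9)(4 13 15 10 6 12) = [0, 1, 3, 14, 13, 5, 12, 7, 8, 2, 6, 11, 4, 15, 9, 10]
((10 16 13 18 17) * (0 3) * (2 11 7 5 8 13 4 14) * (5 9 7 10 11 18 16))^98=(2 14 4 16 13 8 5 10 11 17 18)=[0, 1, 14, 3, 16, 10, 6, 7, 5, 9, 11, 17, 12, 8, 4, 15, 13, 18, 2]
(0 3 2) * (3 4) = (0 4 3 2) = [4, 1, 0, 2, 3]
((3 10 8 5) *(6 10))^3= [0, 1, 2, 8, 4, 10, 5, 7, 6, 9, 3]= (3 8 6 5 10)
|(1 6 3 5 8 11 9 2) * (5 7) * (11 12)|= |(1 6 3 7 5 8 12 11 9 2)|= 10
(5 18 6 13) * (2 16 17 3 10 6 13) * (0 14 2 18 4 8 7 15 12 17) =(0 14 2 16)(3 10 6 18 13 5 4 8 7 15 12 17) =[14, 1, 16, 10, 8, 4, 18, 15, 7, 9, 6, 11, 17, 5, 2, 12, 0, 3, 13]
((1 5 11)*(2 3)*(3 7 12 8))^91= [0, 5, 7, 2, 4, 11, 6, 12, 3, 9, 10, 1, 8]= (1 5 11)(2 7 12 8 3)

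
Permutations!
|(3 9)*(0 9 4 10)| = |(0 9 3 4 10)| = 5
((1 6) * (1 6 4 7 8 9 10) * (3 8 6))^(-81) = (1 10 9 8 3 6 7 4) = [0, 10, 2, 6, 1, 5, 7, 4, 3, 8, 9]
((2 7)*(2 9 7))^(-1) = (7 9) = [0, 1, 2, 3, 4, 5, 6, 9, 8, 7]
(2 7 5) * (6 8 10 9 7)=(2 6 8 10 9 7 5)=[0, 1, 6, 3, 4, 2, 8, 5, 10, 7, 9]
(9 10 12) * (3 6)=[0, 1, 2, 6, 4, 5, 3, 7, 8, 10, 12, 11, 9]=(3 6)(9 10 12)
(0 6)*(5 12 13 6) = (0 5 12 13 6) = [5, 1, 2, 3, 4, 12, 0, 7, 8, 9, 10, 11, 13, 6]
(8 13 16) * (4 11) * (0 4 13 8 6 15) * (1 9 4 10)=(0 10 1 9 4 11 13 16 6 15)=[10, 9, 2, 3, 11, 5, 15, 7, 8, 4, 1, 13, 12, 16, 14, 0, 6]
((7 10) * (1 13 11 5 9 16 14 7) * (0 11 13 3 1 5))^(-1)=(0 11)(1 3)(5 10 7 14 16 9)=[11, 3, 2, 1, 4, 10, 6, 14, 8, 5, 7, 0, 12, 13, 16, 15, 9]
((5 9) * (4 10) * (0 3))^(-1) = (0 3)(4 10)(5 9) = [3, 1, 2, 0, 10, 9, 6, 7, 8, 5, 4]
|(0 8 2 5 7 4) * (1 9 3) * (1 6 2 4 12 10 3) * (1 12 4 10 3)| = |(0 8 10 1 9 12 3 6 2 5 7 4)| = 12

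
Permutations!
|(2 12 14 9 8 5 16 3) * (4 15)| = 8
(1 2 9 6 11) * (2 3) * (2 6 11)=(1 3 6 2 9 11)=[0, 3, 9, 6, 4, 5, 2, 7, 8, 11, 10, 1]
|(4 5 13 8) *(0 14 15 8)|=|(0 14 15 8 4 5 13)|=7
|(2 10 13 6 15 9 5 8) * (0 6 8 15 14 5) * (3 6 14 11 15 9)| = 4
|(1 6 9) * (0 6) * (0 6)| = |(1 6 9)| = 3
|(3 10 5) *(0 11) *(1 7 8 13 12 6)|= |(0 11)(1 7 8 13 12 6)(3 10 5)|= 6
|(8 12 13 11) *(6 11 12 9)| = 4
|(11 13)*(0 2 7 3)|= |(0 2 7 3)(11 13)|= 4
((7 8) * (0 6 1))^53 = (0 1 6)(7 8) = [1, 6, 2, 3, 4, 5, 0, 8, 7]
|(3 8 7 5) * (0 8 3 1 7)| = |(0 8)(1 7 5)| = 6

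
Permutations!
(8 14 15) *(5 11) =(5 11)(8 14 15) =[0, 1, 2, 3, 4, 11, 6, 7, 14, 9, 10, 5, 12, 13, 15, 8]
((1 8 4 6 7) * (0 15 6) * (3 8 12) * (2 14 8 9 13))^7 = [9, 8, 7, 0, 3, 5, 2, 14, 12, 15, 10, 11, 4, 6, 1, 13] = (0 9 15 13 6 2 7 14 1 8 12 4 3)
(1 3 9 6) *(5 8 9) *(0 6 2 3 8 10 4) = (0 6 1 8 9 2 3 5 10 4) = [6, 8, 3, 5, 0, 10, 1, 7, 9, 2, 4]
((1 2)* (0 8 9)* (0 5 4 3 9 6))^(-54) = (3 5)(4 9) = [0, 1, 2, 5, 9, 3, 6, 7, 8, 4]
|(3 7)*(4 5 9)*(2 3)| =3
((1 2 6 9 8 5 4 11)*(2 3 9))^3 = (1 8 11 9 4 3 5)(2 6) = [0, 8, 6, 5, 3, 1, 2, 7, 11, 4, 10, 9]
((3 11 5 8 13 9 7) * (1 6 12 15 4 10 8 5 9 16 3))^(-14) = (1 7 9 11 3 16 13 8 10 4 15 12 6) = [0, 7, 2, 16, 15, 5, 1, 9, 10, 11, 4, 3, 6, 8, 14, 12, 13]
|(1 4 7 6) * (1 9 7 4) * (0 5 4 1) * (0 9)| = |(0 5 4 1 9 7 6)| = 7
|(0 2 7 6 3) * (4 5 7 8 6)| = 15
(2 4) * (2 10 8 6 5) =(2 4 10 8 6 5) =[0, 1, 4, 3, 10, 2, 5, 7, 6, 9, 8]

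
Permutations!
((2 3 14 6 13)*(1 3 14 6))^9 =(1 13)(2 3)(6 14) =[0, 13, 3, 2, 4, 5, 14, 7, 8, 9, 10, 11, 12, 1, 6]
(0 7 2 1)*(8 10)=[7, 0, 1, 3, 4, 5, 6, 2, 10, 9, 8]=(0 7 2 1)(8 10)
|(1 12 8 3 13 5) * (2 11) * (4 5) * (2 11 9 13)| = |(1 12 8 3 2 9 13 4 5)| = 9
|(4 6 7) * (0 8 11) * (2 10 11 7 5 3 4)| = 12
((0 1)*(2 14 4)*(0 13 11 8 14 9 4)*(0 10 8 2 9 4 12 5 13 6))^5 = (0 6 1)(2 13 12 4 11 5 9)(8 10 14) = [6, 0, 13, 3, 11, 9, 1, 7, 10, 2, 14, 5, 4, 12, 8]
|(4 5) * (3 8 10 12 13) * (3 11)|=6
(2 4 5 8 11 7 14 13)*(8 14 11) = (2 4 5 14 13)(7 11) = [0, 1, 4, 3, 5, 14, 6, 11, 8, 9, 10, 7, 12, 2, 13]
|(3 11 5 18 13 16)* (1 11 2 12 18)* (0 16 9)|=|(0 16 3 2 12 18 13 9)(1 11 5)|=24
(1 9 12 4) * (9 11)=[0, 11, 2, 3, 1, 5, 6, 7, 8, 12, 10, 9, 4]=(1 11 9 12 4)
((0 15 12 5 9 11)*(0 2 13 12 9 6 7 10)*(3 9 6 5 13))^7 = (0 6 10 15 7)(2 11 9 3)(12 13) = [6, 1, 11, 2, 4, 5, 10, 0, 8, 3, 15, 9, 13, 12, 14, 7]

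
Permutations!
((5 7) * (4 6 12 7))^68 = (4 7 6 5 12) = [0, 1, 2, 3, 7, 12, 5, 6, 8, 9, 10, 11, 4]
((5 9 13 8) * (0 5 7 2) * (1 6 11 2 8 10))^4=[10, 0, 13, 3, 4, 1, 5, 7, 8, 6, 2, 9, 12, 11]=(0 10 2 13 11 9 6 5 1)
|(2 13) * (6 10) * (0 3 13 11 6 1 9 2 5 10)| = 10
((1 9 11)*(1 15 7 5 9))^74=[0, 1, 2, 3, 4, 7, 6, 15, 8, 5, 10, 9, 12, 13, 14, 11]=(5 7 15 11 9)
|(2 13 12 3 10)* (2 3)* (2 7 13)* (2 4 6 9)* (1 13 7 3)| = |(1 13 12 3 10)(2 4 6 9)| = 20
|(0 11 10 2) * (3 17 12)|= |(0 11 10 2)(3 17 12)|= 12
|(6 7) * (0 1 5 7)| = 5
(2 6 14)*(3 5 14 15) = (2 6 15 3 5 14) = [0, 1, 6, 5, 4, 14, 15, 7, 8, 9, 10, 11, 12, 13, 2, 3]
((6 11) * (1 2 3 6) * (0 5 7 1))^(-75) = [3, 0, 5, 7, 4, 6, 1, 11, 8, 9, 10, 2] = (0 3 7 11 2 5 6 1)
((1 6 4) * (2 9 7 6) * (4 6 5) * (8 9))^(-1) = (1 4 5 7 9 8 2) = [0, 4, 1, 3, 5, 7, 6, 9, 2, 8]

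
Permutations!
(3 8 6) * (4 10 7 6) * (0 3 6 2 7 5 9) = (0 3 8 4 10 5 9)(2 7) = [3, 1, 7, 8, 10, 9, 6, 2, 4, 0, 5]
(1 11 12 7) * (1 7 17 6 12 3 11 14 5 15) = [0, 14, 2, 11, 4, 15, 12, 7, 8, 9, 10, 3, 17, 13, 5, 1, 16, 6] = (1 14 5 15)(3 11)(6 12 17)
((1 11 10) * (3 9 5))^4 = (1 11 10)(3 9 5) = [0, 11, 2, 9, 4, 3, 6, 7, 8, 5, 1, 10]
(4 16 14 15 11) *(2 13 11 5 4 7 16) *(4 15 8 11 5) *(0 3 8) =[3, 1, 13, 8, 2, 15, 6, 16, 11, 9, 10, 7, 12, 5, 0, 4, 14] =(0 3 8 11 7 16 14)(2 13 5 15 4)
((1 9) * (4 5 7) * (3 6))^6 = (9) = [0, 1, 2, 3, 4, 5, 6, 7, 8, 9]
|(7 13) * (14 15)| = |(7 13)(14 15)| = 2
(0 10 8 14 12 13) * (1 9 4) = (0 10 8 14 12 13)(1 9 4) = [10, 9, 2, 3, 1, 5, 6, 7, 14, 4, 8, 11, 13, 0, 12]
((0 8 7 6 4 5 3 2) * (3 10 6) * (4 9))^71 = (0 8 7 3 2)(4 5 10 6 9) = [8, 1, 0, 2, 5, 10, 9, 3, 7, 4, 6]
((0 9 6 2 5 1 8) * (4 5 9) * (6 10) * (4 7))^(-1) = [8, 5, 6, 3, 7, 4, 10, 0, 1, 2, 9] = (0 8 1 5 4 7)(2 6 10 9)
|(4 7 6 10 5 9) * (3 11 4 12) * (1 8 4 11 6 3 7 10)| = |(1 8 4 10 5 9 12 7 3 6)| = 10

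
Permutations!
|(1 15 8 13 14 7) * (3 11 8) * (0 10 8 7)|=|(0 10 8 13 14)(1 15 3 11 7)|=5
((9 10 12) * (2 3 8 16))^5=(2 3 8 16)(9 12 10)=[0, 1, 3, 8, 4, 5, 6, 7, 16, 12, 9, 11, 10, 13, 14, 15, 2]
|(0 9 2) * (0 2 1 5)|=|(0 9 1 5)|=4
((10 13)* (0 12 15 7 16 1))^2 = (0 15 16)(1 12 7) = [15, 12, 2, 3, 4, 5, 6, 1, 8, 9, 10, 11, 7, 13, 14, 16, 0]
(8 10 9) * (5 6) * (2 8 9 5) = (2 8 10 5 6) = [0, 1, 8, 3, 4, 6, 2, 7, 10, 9, 5]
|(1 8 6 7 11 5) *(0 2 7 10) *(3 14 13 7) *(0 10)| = |(0 2 3 14 13 7 11 5 1 8 6)| = 11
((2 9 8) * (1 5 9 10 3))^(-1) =(1 3 10 2 8 9 5) =[0, 3, 8, 10, 4, 1, 6, 7, 9, 5, 2]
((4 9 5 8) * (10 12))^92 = [0, 1, 2, 3, 4, 5, 6, 7, 8, 9, 10, 11, 12] = (12)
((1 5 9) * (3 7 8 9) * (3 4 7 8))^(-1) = (1 9 8 3 7 4 5) = [0, 9, 2, 7, 5, 1, 6, 4, 3, 8]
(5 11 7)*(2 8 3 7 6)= (2 8 3 7 5 11 6)= [0, 1, 8, 7, 4, 11, 2, 5, 3, 9, 10, 6]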